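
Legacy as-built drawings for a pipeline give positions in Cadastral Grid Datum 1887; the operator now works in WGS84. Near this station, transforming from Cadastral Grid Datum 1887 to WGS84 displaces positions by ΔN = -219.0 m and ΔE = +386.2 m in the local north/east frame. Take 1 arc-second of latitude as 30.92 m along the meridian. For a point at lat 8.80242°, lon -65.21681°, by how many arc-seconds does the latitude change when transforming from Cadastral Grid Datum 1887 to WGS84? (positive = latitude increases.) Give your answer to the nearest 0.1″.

Δφ = -7.1″

1″ of latitude = 30.92 m, so Δφ = -219.0 / 30.92 = -7.083″.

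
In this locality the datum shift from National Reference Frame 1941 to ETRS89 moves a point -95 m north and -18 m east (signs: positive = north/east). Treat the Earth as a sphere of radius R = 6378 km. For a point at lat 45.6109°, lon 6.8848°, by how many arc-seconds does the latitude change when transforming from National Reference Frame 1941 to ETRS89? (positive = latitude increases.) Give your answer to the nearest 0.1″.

Δφ = -3.1″

On a sphere of radius R, 1 rad of latitude = R, so Δφ = ΔN / R = -95.0 / 6378000 = -1.4895e-05 rad = -3.072″.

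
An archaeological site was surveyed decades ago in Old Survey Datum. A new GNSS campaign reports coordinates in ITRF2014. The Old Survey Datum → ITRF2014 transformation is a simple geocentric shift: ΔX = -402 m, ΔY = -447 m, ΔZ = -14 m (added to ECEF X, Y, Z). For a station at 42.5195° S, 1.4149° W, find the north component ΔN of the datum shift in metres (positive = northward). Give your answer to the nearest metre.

The local north axis is (−sin φ cos λ, −sin φ sin λ, cos φ), giving ΔN = -271.605 + 7.460 − 10.319 = -274.46 m.

ΔN = -274 m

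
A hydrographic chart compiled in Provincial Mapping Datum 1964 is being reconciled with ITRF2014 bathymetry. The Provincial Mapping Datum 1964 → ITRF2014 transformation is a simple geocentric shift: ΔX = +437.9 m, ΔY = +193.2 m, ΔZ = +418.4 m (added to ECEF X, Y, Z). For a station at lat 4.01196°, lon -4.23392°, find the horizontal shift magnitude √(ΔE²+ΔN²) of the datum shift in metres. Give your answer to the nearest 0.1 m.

The local east axis at (φ, λ) is (−sin λ, cos λ, 0), so ΔE = −sin(-4.23392°)·437.9 + cos(-4.23392°)·193.2 = 225.00 m.
The local north axis is (−sin φ cos λ, −sin φ sin λ, cos φ), giving ΔN = -30.554 + 0.998 + 417.375 = 387.82 m.
Horizontal magnitude = √(ΔE² + ΔN²) = √(225.00² + 387.82²) = 448.36 m.

448.4 m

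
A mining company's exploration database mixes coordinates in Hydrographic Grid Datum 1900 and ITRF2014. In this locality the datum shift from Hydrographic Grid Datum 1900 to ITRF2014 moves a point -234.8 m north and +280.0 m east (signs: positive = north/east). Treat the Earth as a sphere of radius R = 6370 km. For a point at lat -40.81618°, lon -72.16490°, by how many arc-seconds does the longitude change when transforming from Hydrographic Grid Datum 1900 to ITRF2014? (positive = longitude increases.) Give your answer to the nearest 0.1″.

Δλ = 12.0″

At latitude -40.81618°, cos φ = 0.756811.
One radian of longitude at latitude φ spans R cos φ, so Δλ = ΔE / (R cos φ) = 280.0 / (6370000 × 0.756811) = 5.8081e-05 rad = 11.980″.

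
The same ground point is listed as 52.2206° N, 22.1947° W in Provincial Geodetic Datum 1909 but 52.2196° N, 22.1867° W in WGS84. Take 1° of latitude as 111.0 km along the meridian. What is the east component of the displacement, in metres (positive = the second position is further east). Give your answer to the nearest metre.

ΔE = 544 m

Δφ = 52.2196° − 52.2206° = -0.0010°; Δλ = -22.1867° − -22.1947° = +0.0080°.
ΔN = Δφ × 111000 = -111.0 m; ΔE = Δλ × 111000 × cos(52.2206°) = +0.0080 × 111000 × 0.612623 = 544.0 m.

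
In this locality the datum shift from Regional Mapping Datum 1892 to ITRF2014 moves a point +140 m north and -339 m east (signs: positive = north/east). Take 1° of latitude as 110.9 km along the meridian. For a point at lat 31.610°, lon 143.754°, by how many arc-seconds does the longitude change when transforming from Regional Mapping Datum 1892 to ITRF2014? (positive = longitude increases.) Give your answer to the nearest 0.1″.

At latitude 31.610°, cos φ = 0.851635.
1° of longitude at this latitude = 110.9 × cos φ = 94.45 km, so Δλ = -339.0 / 94446.4 = -0.0035893° = -12.922″.

Δλ = -12.9″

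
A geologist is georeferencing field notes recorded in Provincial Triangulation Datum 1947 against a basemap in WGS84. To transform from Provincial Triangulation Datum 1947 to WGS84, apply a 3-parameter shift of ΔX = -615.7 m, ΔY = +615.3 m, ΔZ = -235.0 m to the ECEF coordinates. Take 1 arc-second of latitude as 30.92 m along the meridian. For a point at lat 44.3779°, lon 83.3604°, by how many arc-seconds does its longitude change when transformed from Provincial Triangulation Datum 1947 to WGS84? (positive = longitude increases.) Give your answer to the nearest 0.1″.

Δλ = 30.9″

sin φ = 0.699388, cos φ = 0.714742, sin λ = 0.993293, cos λ = 0.115624.
East component: ΔE = −sin λ·ΔX + cos λ·ΔY = −(0.993293)(-615.7) + (0.115624)(615.3) = 682.71 m.
1° of latitude spans 3600 × 30.92 = 111312 m; at latitude φ, 1° of longitude spans that × cos φ = 79559.4 m, so Δλ = 682.71 / 79559.4 × 3600 = 30.892″.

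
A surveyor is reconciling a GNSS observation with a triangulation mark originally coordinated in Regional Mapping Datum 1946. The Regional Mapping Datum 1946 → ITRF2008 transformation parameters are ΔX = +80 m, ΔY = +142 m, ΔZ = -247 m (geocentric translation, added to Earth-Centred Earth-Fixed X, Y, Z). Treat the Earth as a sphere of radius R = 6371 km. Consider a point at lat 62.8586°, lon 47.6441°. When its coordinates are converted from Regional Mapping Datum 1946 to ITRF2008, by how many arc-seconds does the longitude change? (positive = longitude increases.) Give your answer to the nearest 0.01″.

sin φ = 0.889883, cos φ = 0.456188, sin λ = 0.738974, cos λ = 0.673734.
East component: ΔE = −sin λ·ΔX + cos λ·ΔY = −(0.738974)(80) + (0.673734)(142) = 36.55 m.
1° of latitude spans πR/180 = 111195 m; at latitude φ, 1° of longitude spans that × cos φ = 50725.8 m, so Δλ = 36.55 / 50725.8 × 3600 = 2.594″.

Δλ = 2.59″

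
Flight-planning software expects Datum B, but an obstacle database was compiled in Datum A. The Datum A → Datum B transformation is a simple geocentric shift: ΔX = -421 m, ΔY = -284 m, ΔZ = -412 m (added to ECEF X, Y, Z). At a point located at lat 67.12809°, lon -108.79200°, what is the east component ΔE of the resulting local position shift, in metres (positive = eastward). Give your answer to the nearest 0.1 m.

ΔE = -307.1 m

At φ = 67.12809°, λ = -108.79200°: sin φ = 0.921376, cos φ = 0.388672, sin λ = -0.946694, cos λ = -0.322134.
ΔE = −sin λ·ΔX + cos λ·ΔY = −(-0.946694)·(-421) + (-0.322134)·(-284) = -307.07 m.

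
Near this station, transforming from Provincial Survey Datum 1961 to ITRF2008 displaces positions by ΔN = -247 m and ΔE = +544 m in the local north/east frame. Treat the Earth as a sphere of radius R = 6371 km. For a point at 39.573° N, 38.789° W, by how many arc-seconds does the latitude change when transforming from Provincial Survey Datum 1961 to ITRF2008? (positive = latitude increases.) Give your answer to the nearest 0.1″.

On a sphere of radius R, 1 rad of latitude = R, so Δφ = ΔN / R = -247.0 / 6371000 = -3.8769e-05 rad = -7.997″.

Δφ = -8.0″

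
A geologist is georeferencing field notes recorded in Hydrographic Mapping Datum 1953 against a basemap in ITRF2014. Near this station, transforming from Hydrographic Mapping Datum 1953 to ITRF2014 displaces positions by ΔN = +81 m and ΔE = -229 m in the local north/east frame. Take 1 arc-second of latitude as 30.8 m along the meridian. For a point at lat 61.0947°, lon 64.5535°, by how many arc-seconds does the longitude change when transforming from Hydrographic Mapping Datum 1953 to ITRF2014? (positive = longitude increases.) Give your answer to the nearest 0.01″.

At latitude 61.0947°, cos φ = 0.483363.
1″ of longitude at this latitude = 30.80 × cos φ = 14.8876 m, so Δλ = -229.0 / 14.8876 = -15.382″.

Δλ = -15.38″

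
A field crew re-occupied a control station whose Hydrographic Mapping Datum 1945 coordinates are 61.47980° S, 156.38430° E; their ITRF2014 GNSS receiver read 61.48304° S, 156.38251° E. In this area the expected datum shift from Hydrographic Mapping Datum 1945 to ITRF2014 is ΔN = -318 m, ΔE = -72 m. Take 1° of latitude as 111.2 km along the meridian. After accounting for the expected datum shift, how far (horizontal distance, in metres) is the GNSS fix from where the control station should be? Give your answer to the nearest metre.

Observed coordinate differences: Δφ = -0.00324°, Δλ = -0.00179°.
Converting to metres (1° lat = 111200 m, cos φ = 0.477469): observed ΔN = -360.3 m, observed ΔE = -95.0 m.
Subtracting the expected shift leaves a residual of -360.3 − (-318) = -42.3 m north and -95.0 − (-72) = -23.0 m east.
Residual distance = √((-42.3)² + (-23.0)²) = 48.2 m.

48 m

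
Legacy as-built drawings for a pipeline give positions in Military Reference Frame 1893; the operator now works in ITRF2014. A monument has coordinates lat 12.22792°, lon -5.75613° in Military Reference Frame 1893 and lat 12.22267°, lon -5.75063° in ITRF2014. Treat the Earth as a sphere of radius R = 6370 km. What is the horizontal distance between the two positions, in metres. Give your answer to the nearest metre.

Δφ = 12.22267° − 12.22792° = -0.00525°; Δλ = -5.75063° − -5.75613° = +0.00550°.
1° along a meridian = πR/180 = 111177 m.
ΔN = Δφ × 111177 = -583.7 m; ΔE = Δλ × 111177 × cos(12.22792°) = +0.00550 × 111177 × 0.977313 = 597.6 m.
Distance = √(ΔE² + ΔN²) = √(597.6² + (-583.7)²) = 835.4 m.

835 m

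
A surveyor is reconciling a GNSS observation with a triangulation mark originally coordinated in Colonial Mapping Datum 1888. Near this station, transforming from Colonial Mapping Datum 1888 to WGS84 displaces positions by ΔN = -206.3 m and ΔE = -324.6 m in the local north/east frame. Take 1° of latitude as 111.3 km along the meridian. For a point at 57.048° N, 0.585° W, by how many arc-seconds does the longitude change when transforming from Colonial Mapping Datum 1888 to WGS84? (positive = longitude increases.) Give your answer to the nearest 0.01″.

Δλ = -19.30″

At latitude 57.048°, cos φ = 0.543936.
1° of longitude at this latitude = 111.3 × cos φ = 60.54 km, so Δλ = -324.6 / 60540.1 = -0.0053617° = -19.302″.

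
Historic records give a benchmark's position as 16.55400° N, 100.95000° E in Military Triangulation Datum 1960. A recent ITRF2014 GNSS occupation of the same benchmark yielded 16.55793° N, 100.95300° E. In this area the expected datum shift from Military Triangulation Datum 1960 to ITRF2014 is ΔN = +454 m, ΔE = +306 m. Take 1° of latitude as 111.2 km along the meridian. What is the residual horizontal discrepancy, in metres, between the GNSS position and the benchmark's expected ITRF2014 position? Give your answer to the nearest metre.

Observed coordinate differences: Δφ = +0.00393°, Δλ = +0.00300°.
Converting to metres (1° lat = 111200 m, cos φ = 0.958552): observed ΔN = 437.0 m, observed ΔE = 319.8 m.
Subtracting the expected shift leaves a residual of 437.0 − (454) = -17.0 m north and 319.8 − (306) = 13.8 m east.
Residual distance = √((-17.0)² + 13.8²) = 21.9 m.

22 m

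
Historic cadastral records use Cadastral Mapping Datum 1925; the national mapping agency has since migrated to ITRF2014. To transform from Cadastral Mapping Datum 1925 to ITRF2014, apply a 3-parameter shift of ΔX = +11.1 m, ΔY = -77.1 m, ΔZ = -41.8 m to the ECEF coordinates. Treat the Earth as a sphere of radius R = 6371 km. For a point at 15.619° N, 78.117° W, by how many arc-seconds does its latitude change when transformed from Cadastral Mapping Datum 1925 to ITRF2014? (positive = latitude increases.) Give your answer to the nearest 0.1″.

sin φ = 0.269239, cos φ = 0.963073, sin λ = -0.978570, cos λ = 0.205914.
North component: ΔN = −sin φ cos λ·ΔX − sin φ sin λ·ΔY + cos φ·ΔZ = −(0.269239)(0.205914)(11.1) − (0.269239)(-0.978570)(-77.1) + (0.963073)(-41.8) = -61.19 m.
1° of latitude spans πR/180 = 111195 m, so Δφ = -61.19 / 111195 × 3600 = -1.981″.

Δφ = -2.0″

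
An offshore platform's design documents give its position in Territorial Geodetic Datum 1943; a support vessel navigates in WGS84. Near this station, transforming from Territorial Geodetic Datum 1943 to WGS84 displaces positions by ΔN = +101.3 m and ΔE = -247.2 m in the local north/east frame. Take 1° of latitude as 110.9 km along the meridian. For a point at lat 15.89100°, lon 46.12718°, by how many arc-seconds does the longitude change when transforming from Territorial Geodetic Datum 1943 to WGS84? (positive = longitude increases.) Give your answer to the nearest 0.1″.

At latitude 15.89100°, cos φ = 0.961784.
1° of longitude at this latitude = 110.9 × cos φ = 106.66 km, so Δλ = -247.2 / 106661.9 = -0.0023176° = -8.343″.

Δλ = -8.3″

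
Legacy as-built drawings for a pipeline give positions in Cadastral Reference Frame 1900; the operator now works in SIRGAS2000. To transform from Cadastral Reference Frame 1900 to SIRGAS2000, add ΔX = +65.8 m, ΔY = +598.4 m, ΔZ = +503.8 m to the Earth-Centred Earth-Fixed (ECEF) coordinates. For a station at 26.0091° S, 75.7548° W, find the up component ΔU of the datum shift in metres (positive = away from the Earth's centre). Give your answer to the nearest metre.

At φ = -26.0091°, λ = -75.7548°: sin φ = -0.438514, cos φ = 0.898724, sin λ = -0.969252, cos λ = 0.246072.
ΔU = cos φ cos λ·ΔX + cos φ sin λ·ΔY + sin φ·ΔZ = (0.898724)(0.246072)(65.8) + (0.898724)(-0.969252)(598.4) + (-0.438514)(503.8) = -727.63 m.

ΔU = -728 m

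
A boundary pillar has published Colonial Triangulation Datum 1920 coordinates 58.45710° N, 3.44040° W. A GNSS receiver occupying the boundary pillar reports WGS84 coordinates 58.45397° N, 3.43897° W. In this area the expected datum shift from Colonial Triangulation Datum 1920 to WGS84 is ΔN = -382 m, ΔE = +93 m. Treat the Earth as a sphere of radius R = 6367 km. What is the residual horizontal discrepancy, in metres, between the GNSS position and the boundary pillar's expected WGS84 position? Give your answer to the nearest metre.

36 m

Observed coordinate differences: Δφ = -0.00313°, Δλ = +0.00143°.
Converting to metres (1° lat = 111125 m, cos φ = 0.523137): observed ΔN = -347.8 m, observed ΔE = 83.1 m.
Subtracting the expected shift leaves a residual of -347.8 − (-382) = 34.2 m north and 83.1 − (93) = -9.9 m east.
Residual distance = √(34.2² + (-9.9)²) = 35.6 m.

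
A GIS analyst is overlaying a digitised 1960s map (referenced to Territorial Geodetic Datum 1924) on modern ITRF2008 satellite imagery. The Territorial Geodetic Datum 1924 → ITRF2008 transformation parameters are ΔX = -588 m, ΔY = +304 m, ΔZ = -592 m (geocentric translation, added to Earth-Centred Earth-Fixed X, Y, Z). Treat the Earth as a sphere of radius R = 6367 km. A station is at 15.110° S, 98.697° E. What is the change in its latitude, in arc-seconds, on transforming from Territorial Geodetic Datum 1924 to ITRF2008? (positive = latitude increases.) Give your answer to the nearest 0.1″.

sin φ = -0.260673, cos φ = 0.965427, sin λ = 0.988502, cos λ = -0.151209.
North component: ΔN = −sin φ cos λ·ΔX − sin φ sin λ·ΔY + cos φ·ΔZ = −(-0.260673)(-0.151209)(-588) − (-0.260673)(0.988502)(304) + (0.965427)(-592) = -470.02 m.
1° of latitude spans πR/180 = 111125 m, so Δφ = -470.02 / 111125 × 3600 = -15.227″.

Δφ = -15.2″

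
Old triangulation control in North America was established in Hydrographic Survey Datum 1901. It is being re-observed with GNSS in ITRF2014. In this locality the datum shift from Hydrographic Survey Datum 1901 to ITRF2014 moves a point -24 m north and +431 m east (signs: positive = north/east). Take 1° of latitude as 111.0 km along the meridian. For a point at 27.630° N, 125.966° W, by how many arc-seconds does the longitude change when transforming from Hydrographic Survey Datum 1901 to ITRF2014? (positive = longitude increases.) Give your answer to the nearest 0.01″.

Δλ = 15.78″

At latitude 27.630°, cos φ = 0.885961.
1° of longitude at this latitude = 111.0 × cos φ = 98.34 km, so Δλ = 431.0 / 98341.7 = 0.0043827° = 15.778″.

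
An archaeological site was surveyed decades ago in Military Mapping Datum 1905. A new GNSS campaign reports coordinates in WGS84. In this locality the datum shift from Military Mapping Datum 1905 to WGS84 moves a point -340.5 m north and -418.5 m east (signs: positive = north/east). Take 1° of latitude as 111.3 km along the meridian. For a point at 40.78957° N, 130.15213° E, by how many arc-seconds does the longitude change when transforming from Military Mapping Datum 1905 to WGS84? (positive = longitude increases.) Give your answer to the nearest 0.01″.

At latitude 40.78957°, cos φ = 0.757114.
1° of longitude at this latitude = 111.3 × cos φ = 84.27 km, so Δλ = -418.5 / 84266.8 = -0.0049664° = -17.879″.

Δλ = -17.88″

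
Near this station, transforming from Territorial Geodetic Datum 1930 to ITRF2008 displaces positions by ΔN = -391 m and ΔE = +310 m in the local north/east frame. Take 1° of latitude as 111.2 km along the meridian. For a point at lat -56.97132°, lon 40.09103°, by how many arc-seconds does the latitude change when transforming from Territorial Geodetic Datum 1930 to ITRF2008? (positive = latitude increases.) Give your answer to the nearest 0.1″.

Δφ = -12.7″

1° of latitude = 111.2 km, so Δφ = -391.0 / 111200 = -0.0035162° = -12.658″.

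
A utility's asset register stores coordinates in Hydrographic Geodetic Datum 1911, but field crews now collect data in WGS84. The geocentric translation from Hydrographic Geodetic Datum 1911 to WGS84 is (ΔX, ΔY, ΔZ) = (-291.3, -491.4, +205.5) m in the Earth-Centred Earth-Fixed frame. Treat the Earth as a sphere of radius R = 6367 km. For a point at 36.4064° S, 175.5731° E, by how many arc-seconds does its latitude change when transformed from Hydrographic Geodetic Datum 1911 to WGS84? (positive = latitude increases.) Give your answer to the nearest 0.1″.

sin φ = -0.593509, cos φ = 0.804828, sin λ = 0.077187, cos λ = -0.997017.
North component: ΔN = −sin φ cos λ·ΔX − sin φ sin λ·ΔY + cos φ·ΔZ = −(-0.593509)(-0.997017)(-291.3) − (-0.593509)(0.077187)(-491.4) + (0.804828)(205.5) = 315.25 m.
1° of latitude spans πR/180 = 111125 m, so Δφ = 315.25 / 111125 × 3600 = 10.213″.

Δφ = 10.2″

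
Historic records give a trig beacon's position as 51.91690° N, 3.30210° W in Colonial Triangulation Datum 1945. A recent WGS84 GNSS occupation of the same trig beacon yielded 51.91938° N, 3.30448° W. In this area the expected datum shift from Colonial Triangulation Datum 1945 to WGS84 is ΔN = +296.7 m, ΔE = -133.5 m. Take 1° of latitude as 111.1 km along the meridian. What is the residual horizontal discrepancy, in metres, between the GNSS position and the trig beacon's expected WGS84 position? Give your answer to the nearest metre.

Observed coordinate differences: Δφ = +0.00248°, Δλ = -0.00238°.
Converting to metres (1° lat = 111100 m, cos φ = 0.616804): observed ΔN = 275.5 m, observed ΔE = -163.1 m.
Subtracting the expected shift leaves a residual of 275.5 − (296.7) = -21.2 m north and -163.1 − (-133.5) = -29.6 m east.
Residual distance = √((-21.2)² + (-29.6)²) = 36.4 m.

36 m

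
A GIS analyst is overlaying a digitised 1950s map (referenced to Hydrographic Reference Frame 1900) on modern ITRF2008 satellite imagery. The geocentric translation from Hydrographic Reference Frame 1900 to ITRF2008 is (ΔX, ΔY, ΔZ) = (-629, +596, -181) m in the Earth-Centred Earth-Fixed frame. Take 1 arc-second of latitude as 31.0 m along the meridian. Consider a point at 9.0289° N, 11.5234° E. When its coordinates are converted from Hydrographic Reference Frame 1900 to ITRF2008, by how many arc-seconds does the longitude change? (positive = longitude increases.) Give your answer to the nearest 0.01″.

Δλ = 23.18″

sin φ = 0.156933, cos φ = 0.987609, sin λ = 0.199768, cos λ = 0.979843.
East component: ΔE = −sin λ·ΔX + cos λ·ΔY = −(0.199768)(-629) + (0.979843)(596) = 709.64 m.
1° of latitude spans 3600 × 31.00 = 111600 m; at latitude φ, 1° of longitude spans that × cos φ = 110217.2 m, so Δλ = 709.64 / 110217.2 × 3600 = 23.179″.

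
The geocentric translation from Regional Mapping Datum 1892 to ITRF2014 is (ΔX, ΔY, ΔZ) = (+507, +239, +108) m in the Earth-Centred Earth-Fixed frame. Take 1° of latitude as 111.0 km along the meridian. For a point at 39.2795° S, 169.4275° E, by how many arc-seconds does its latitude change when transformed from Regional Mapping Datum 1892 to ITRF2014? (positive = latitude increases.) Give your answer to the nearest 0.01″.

Δφ = -6.62″

sin φ = -0.633104, cos φ = 0.774067, sin λ = 0.183480, cos λ = -0.983024.
North component: ΔN = −sin φ cos λ·ΔX − sin φ sin λ·ΔY + cos φ·ΔZ = −(-0.633104)(-0.983024)(507) − (-0.633104)(0.183480)(239) + (0.774067)(108) = -204.17 m.
1° of latitude spans 111000 m, so Δφ = -204.17 / 111000 × 3600 = -6.622″.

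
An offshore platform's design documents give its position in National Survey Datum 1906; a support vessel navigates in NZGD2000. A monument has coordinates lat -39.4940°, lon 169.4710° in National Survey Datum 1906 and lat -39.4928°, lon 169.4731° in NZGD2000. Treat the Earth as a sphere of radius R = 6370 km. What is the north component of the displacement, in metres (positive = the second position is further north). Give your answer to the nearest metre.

ΔN = 133 m

Δφ = -39.4928° − -39.4940° = +0.0012°; Δλ = 169.4731° − 169.4710° = +0.0021°.
1° along a meridian = πR/180 = 111177 m.
ΔN = Δφ × 111177 = 133.4 m; ΔE = Δλ × 111177 × cos(-39.4940°) = +0.0021 × 111177 × 0.771691 = 180.2 m.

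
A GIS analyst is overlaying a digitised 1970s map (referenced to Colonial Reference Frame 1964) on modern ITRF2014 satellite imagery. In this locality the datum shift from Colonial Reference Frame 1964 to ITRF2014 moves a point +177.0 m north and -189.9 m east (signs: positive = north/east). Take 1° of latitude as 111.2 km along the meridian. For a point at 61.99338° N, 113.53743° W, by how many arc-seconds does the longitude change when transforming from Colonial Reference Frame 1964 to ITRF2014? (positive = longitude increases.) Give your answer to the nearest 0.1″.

Δλ = -13.1″

At latitude 61.99338°, cos φ = 0.469574.
1° of longitude at this latitude = 111.2 × cos φ = 52.22 km, so Δλ = -189.9 / 52216.6 = -0.0036368° = -13.092″.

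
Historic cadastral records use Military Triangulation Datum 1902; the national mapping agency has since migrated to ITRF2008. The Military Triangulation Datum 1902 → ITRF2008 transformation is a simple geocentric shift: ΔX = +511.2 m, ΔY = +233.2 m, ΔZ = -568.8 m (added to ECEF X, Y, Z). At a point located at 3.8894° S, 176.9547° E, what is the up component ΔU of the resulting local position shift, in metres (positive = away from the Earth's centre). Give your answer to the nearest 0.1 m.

ΔU = -458.4 m

At φ = -3.8894°, λ = 176.9547°: sin φ = -0.067831, cos φ = 0.997697, sin λ = 0.053125, cos λ = -0.998588.
ΔU = cos φ cos λ·ΔX + cos φ sin λ·ΔY + sin φ·ΔZ = (0.997697)(-0.998588)(511.2) + (0.997697)(0.053125)(233.2) + (-0.067831)(-568.8) = -458.36 m.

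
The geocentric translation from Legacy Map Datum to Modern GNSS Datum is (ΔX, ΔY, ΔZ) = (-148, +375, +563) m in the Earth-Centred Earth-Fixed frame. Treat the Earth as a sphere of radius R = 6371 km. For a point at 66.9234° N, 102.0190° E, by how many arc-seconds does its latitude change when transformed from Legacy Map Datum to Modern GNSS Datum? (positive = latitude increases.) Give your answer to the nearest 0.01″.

sin φ = 0.919982, cos φ = 0.391961, sin λ = 0.978079, cos λ = -0.208236.
North component: ΔN = −sin φ cos λ·ΔX − sin φ sin λ·ΔY + cos φ·ΔZ = −(0.919982)(-0.208236)(-148) − (0.919982)(0.978079)(375) + (0.391961)(563) = -145.11 m.
1° of latitude spans πR/180 = 111195 m, so Δφ = -145.11 / 111195 × 3600 = -4.698″.

Δφ = -4.70″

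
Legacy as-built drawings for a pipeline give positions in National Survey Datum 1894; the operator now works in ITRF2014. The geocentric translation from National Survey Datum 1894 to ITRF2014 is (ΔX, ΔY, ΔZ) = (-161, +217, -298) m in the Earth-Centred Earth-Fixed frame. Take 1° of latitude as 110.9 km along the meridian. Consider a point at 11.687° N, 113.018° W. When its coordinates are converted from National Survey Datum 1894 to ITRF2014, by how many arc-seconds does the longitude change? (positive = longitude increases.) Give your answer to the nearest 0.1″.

sin φ = 0.202565, cos φ = 0.979269, sin λ = -0.920382, cos λ = -0.391020.
East component: ΔE = −sin λ·ΔX + cos λ·ΔY = −(-0.920382)(-161) + (-0.391020)(217) = -233.03 m.
1° of latitude spans 110900 m; at latitude φ, 1° of longitude spans that × cos φ = 108600.9 m, so Δλ = -233.03 / 108600.9 × 3600 = -7.725″.

Δλ = -7.7″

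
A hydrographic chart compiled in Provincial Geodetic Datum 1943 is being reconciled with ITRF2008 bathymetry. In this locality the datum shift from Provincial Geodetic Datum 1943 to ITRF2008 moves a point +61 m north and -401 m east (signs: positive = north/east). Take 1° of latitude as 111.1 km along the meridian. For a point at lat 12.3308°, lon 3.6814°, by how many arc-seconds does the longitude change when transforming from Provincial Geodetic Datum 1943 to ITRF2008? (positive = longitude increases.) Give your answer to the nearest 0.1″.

At latitude 12.3308°, cos φ = 0.976931.
1° of longitude at this latitude = 111.1 × cos φ = 108.54 km, so Δλ = -401.0 / 108537.0 = -0.0036946° = -13.301″.

Δλ = -13.3″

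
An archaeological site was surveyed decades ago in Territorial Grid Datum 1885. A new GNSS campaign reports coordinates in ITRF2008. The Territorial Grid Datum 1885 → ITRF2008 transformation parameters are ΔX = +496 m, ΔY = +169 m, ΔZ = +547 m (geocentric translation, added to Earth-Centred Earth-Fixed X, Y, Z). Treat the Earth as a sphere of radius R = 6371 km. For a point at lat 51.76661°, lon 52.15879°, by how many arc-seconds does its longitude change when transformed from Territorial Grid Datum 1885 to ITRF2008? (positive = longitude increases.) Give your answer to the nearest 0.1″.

sin φ = 0.785496, cos φ = 0.618866, sin λ = 0.789714, cos λ = 0.613475.
East component: ΔE = −sin λ·ΔX + cos λ·ΔY = −(0.789714)(496) + (0.613475)(169) = -288.02 m.
1° of latitude spans πR/180 = 111195 m; at latitude φ, 1° of longitude spans that × cos φ = 68814.8 m, so Δλ = -288.02 / 68814.8 × 3600 = -15.068″.

Δλ = -15.1″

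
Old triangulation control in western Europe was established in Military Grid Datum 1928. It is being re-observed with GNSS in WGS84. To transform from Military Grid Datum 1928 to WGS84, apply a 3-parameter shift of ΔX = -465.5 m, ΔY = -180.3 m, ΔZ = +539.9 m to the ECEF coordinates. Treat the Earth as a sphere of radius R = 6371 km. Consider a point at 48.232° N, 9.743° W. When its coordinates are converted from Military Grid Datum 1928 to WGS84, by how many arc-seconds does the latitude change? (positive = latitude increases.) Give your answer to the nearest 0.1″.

sin φ = 0.745848, cos φ = 0.666116, sin λ = -0.169229, cos λ = 0.985577.
North component: ΔN = −sin φ cos λ·ΔX − sin φ sin λ·ΔY + cos φ·ΔZ = −(0.745848)(0.985577)(-465.5) − (0.745848)(-0.169229)(-180.3) + (0.666116)(539.9) = 679.06 m.
1° of latitude spans πR/180 = 111195 m, so Δφ = 679.06 / 111195 × 3600 = 21.985″.

Δφ = 22.0″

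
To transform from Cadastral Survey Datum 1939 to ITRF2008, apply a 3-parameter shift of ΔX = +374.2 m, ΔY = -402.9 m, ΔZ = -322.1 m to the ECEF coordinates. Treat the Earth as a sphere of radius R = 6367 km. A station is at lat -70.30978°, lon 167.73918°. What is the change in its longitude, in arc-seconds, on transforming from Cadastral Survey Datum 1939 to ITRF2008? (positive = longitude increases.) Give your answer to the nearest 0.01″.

sin φ = -0.941528, cos φ = 0.336935, sin λ = 0.212362, cos λ = -0.977191.
East component: ΔE = −sin λ·ΔX + cos λ·ΔY = −(0.212362)(374.2) + (-0.977191)(-402.9) = 314.24 m.
1° of latitude spans πR/180 = 111125 m; at latitude φ, 1° of longitude spans that × cos φ = 37441.9 m, so Δλ = 314.24 / 37441.9 × 3600 = 30.214″.

Δλ = 30.21″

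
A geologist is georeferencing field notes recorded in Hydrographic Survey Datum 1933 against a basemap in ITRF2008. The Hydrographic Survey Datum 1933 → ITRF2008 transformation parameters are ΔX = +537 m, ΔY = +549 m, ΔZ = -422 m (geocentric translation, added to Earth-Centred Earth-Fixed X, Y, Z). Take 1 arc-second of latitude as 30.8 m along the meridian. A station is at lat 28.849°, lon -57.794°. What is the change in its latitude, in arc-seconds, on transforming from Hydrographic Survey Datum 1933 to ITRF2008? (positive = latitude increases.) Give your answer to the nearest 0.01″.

Δφ = -9.21″

sin φ = 0.482503, cos φ = 0.875894, sin λ = -0.846137, cos λ = 0.532965.
North component: ΔN = −sin φ cos λ·ΔX − sin φ sin λ·ΔY + cos φ·ΔZ = −(0.482503)(0.532965)(537) − (0.482503)(-0.846137)(549) + (0.875894)(-422) = -283.58 m.
1° of latitude spans 3600 × 30.80 = 110880 m, so Δφ = -283.58 / 110880 × 3600 = -9.207″.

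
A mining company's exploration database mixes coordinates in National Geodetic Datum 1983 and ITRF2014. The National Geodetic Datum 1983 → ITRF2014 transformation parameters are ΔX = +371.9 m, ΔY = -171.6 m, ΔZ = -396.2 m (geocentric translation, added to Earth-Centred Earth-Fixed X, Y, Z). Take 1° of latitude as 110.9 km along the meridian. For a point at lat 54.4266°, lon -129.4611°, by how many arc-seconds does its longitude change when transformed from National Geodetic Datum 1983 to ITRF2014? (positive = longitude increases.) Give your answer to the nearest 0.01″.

Δλ = 22.11″

sin φ = 0.813371, cos φ = 0.581745, sin λ = -0.772056, cos λ = -0.635554.
East component: ΔE = −sin λ·ΔX + cos λ·ΔY = −(-0.772056)(371.9) + (-0.635554)(-171.6) = 396.19 m.
1° of latitude spans 110900 m; at latitude φ, 1° of longitude spans that × cos φ = 64515.6 m, so Δλ = 396.19 / 64515.6 × 3600 = 22.108″.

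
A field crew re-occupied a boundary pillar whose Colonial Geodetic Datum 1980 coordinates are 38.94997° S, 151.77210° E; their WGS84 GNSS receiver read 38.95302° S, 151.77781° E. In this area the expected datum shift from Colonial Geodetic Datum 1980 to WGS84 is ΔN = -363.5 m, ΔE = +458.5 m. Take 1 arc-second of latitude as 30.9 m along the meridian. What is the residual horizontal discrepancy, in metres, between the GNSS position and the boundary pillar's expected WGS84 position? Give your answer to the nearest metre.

Observed coordinate differences: Δφ = -0.00305°, Δλ = +0.00571°.
Converting to metres (1° lat = 111240 m, cos φ = 0.777695): observed ΔN = -339.3 m, observed ΔE = 494.0 m.
Subtracting the expected shift leaves a residual of -339.3 − (-363.5) = 24.2 m north and 494.0 − (458.5) = 35.5 m east.
Residual distance = √(24.2² + 35.5²) = 43.0 m.

43 m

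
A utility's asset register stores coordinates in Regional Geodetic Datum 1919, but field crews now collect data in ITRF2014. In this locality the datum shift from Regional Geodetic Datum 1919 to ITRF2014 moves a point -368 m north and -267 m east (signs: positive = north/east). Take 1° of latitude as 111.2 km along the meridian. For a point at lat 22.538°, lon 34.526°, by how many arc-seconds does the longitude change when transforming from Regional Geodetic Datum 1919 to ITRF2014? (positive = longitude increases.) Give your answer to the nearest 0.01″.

Δλ = -9.36″

At latitude 22.538°, cos φ = 0.923626.
1° of longitude at this latitude = 111.2 × cos φ = 102.71 km, so Δλ = -267.0 / 102707.2 = -0.0025996° = -9.359″.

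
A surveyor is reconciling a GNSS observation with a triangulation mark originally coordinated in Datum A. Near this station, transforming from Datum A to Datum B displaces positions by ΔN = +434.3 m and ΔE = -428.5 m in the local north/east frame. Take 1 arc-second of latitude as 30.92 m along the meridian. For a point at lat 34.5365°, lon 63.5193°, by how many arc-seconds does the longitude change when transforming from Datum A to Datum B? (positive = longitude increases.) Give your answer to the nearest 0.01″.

Δλ = -16.82″

At latitude 34.5365°, cos φ = 0.823765.
1″ of longitude at this latitude = 30.92 × cos φ = 25.4708 m, so Δλ = -428.5 / 25.4708 = -16.823″.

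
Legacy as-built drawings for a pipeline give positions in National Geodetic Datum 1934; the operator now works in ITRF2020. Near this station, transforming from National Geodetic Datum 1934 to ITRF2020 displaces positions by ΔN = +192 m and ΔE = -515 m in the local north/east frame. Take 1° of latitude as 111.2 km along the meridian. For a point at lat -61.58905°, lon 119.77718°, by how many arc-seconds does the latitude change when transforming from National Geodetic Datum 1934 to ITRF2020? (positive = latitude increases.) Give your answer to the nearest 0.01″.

Δφ = 6.22″

1° of latitude = 111.2 km, so Δφ = 192.0 / 111200 = 0.0017266° = 6.216″.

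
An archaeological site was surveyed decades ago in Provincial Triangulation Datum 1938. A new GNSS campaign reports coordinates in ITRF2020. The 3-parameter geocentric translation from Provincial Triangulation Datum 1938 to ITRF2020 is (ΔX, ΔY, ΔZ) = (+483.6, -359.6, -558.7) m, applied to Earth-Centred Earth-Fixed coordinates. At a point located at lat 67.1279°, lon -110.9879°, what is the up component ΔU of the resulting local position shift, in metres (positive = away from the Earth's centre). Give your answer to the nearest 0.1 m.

At φ = 67.1279°, λ = -110.9879°: sin φ = 0.921375, cos φ = 0.388675, sin λ = -0.933656, cos λ = -0.358171.
ΔU = cos φ cos λ·ΔX + cos φ sin λ·ΔY + sin φ·ΔZ = (0.388675)(-0.358171)(483.6) + (0.388675)(-0.933656)(-359.6) + (0.921375)(-558.7) = -451.60 m.

ΔU = -451.6 m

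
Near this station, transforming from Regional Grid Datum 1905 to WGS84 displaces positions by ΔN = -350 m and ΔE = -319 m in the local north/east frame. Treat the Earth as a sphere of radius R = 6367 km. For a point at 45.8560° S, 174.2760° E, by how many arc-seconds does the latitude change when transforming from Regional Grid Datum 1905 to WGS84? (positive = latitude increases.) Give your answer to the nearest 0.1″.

On a sphere of radius R, 1 rad of latitude = R, so Δφ = ΔN / R = -350.0 / 6367000 = -5.4971e-05 rad = -11.339″.

Δφ = -11.3″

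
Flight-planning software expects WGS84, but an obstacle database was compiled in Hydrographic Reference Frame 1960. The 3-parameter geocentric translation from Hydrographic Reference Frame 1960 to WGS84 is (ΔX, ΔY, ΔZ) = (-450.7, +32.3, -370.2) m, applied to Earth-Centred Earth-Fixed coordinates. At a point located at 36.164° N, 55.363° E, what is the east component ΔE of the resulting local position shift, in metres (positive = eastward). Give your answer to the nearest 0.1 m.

The local east axis at (φ, λ) is (−sin λ, cos λ, 0), so ΔE = −sin(55.363°)·(-450.7) + cos(55.363°)·32.3 = 389.18 m.

ΔE = 389.2 m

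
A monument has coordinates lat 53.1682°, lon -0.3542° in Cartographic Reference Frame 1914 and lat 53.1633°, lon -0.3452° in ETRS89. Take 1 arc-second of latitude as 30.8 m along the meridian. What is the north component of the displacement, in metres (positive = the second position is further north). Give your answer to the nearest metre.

ΔN = -543 m

Δφ = 53.1633° − 53.1682° = -0.0049°; Δλ = -0.3452° − -0.3542° = +0.0090°.
1° of latitude = 3600 × 30.80 = 110880 m.
ΔN = Δφ × 110880 = -543.3 m; ΔE = Δλ × 110880 × cos(53.1682°) = +0.0090 × 110880 × 0.599468 = 598.2 m.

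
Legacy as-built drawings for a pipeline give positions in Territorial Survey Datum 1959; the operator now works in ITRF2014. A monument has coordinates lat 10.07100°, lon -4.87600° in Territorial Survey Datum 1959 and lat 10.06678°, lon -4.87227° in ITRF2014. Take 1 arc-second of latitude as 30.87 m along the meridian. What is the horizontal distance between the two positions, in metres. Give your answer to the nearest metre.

Δφ = 10.06678° − 10.07100° = -0.00422°; Δλ = -4.87227° − -4.87600° = +0.00373°.
1° of latitude = 3600 × 30.87 = 111132 m.
ΔN = Δφ × 111132 = -469.0 m; ΔE = Δλ × 111132 × cos(10.07100°) = +0.00373 × 111132 × 0.984592 = 408.1 m.
Distance = √(ΔE² + ΔN²) = √(408.1² + (-469.0)²) = 621.7 m.

622 m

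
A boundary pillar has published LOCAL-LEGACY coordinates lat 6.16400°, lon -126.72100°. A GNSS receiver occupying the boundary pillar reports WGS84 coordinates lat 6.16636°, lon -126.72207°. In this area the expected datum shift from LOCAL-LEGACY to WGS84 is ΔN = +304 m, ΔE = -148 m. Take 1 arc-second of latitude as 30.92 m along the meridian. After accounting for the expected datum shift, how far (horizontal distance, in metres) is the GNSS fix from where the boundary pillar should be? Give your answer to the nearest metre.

Observed coordinate differences: Δφ = +0.00236°, Δλ = -0.00107°.
Converting to metres (1° lat = 111312 m, cos φ = 0.994219): observed ΔN = 262.7 m, observed ΔE = -118.4 m.
Subtracting the expected shift leaves a residual of 262.7 − (304) = -41.3 m north and -118.4 − (-148) = 29.6 m east.
Residual distance = √((-41.3)² + 29.6²) = 50.8 m.

51 m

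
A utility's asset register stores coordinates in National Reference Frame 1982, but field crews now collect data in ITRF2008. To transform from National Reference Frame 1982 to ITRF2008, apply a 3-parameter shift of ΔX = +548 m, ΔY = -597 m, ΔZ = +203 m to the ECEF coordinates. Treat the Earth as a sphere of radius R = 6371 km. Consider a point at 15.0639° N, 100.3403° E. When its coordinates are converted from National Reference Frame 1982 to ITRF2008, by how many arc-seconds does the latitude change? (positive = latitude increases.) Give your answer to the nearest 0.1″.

Δφ = 12.1″

sin φ = 0.259896, cos φ = 0.965637, sin λ = 0.983759, cos λ = -0.179494.
North component: ΔN = −sin φ cos λ·ΔX − sin φ sin λ·ΔY + cos φ·ΔZ = −(0.259896)(-0.179494)(548) − (0.259896)(0.983759)(-597) + (0.965637)(203) = 374.23 m.
1° of latitude spans πR/180 = 111195 m, so Δφ = 374.23 / 111195 × 3600 = 12.116″.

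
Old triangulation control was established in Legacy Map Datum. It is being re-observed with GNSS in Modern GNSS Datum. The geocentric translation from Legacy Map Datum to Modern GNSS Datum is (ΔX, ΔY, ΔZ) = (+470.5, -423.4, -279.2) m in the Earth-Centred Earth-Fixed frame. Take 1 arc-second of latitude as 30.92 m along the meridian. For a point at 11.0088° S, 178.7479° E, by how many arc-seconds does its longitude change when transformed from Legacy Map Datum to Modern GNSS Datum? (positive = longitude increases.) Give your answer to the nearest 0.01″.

Δλ = 13.61″

sin φ = -0.190960, cos φ = 0.981598, sin λ = 0.021852, cos λ = -0.999761.
East component: ΔE = −sin λ·ΔX + cos λ·ΔY = −(0.021852)(470.5) + (-0.999761)(-423.4) = 413.02 m.
1° of latitude spans 3600 × 30.92 = 111312 m; at latitude φ, 1° of longitude spans that × cos φ = 109263.6 m, so Δλ = 413.02 / 109263.6 × 3600 = 13.608″.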